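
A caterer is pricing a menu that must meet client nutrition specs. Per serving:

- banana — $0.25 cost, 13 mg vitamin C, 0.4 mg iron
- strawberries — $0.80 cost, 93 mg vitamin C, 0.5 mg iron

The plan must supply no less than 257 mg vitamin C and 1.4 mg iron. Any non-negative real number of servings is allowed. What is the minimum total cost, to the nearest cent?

$2.22

This is a tiny linear program; its minimum lies at a vertex of the feasible set. List the vertices and price them.
banana only: max(257/13, 1.4/0.4) = 19.77 servings → $4.94.
strawberries only: max(257/93, 1.4/0.5) = 2.8 servings → $2.24.
banana + strawberries with both tight: 0.05537 servings and 2.756 servings → $2.22.
Cheapest feasible corner: $2.22.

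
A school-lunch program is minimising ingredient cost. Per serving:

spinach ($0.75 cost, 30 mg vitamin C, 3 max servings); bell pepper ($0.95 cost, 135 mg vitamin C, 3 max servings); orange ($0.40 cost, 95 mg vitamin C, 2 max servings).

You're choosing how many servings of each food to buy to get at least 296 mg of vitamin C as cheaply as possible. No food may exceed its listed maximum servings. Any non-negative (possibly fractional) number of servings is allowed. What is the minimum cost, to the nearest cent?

Cost per mg of vitamin C: orange $0.0042, bell pepper $0.0070, spinach $0.0250.
Take 2 servings of orange: +190.0 mg vitamin C for $0.80 (total $0.80, still need 106.0 mg).
Take 0.7852 servings of bell pepper: +106.0 mg vitamin C for $0.75 (total $1.55, still need 0.0 mg).
Greedy by cheapest-per-mg is optimal for a single linear constraint, so the minimum cost is $1.55.

$1.55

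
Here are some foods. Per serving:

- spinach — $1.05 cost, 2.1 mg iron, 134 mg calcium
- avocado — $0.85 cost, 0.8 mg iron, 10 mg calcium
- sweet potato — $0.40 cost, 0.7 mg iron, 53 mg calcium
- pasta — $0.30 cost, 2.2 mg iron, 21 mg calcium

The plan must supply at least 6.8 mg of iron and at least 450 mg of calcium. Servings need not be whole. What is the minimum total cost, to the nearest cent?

spinach only: max(6.8/2.1, 450/134) = 3.358 servings → $3.53.
avocado only: max(6.8/0.8, 450/10) = 45 servings → $38.25.
sweet potato only: max(6.8/0.7, 450/53) = 9.714 servings → $3.89.
pasta only: max(6.8/2.2, 450/21) = 21.43 servings → $6.43.
spinach + avocado: intersection lies outside the first quadrant.
spinach + sweet potato with both tight: 2.594 servings and 1.931 servings → $3.50.
spinach + pasta with both targets exact would need a negative amount; discard.
avocado + sweet potato with both tight: 1.282 servings and 8.249 servings → $4.39.
avocado + pasta: the both-tight solution has a negative serving — not a feasible corner.
sweet potato + pasta with both tight: 8.314 servings and 0.4455 servings → $3.46.
The minimum over all feasible corners is $3.46.

$3.46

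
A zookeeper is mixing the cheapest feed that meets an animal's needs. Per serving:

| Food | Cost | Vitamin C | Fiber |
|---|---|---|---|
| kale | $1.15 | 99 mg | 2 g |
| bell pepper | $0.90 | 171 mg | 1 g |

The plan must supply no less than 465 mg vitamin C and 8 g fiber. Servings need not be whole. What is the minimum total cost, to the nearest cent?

$4.78

At the optimum either one food covers both requirements or two foods hit both targets exactly; no other combination can be cheaper.
kale only: max(465/99, 8/2) = 4.697 servings → $5.40.
bell pepper only: max(465/171, 8/1) = 8 servings → $7.20.
kale + bell pepper with both tight: 3.716 servings and 0.5679 servings → $4.78.
Cheapest feasible corner: $4.78.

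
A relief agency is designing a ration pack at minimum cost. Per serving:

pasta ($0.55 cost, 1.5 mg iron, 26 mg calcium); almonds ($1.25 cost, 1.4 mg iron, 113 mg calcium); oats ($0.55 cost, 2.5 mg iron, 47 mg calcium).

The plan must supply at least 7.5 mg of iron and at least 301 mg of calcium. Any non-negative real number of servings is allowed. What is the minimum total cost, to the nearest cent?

$3.39

For a min-cost LP with two ≥-constraints, a basic feasible solution has at most two positive variables.
pasta only: max(7.5/1.5, 301/26) = 11.58 servings → $6.37.
almonds only: max(7.5/1.4, 301/113) = 5.357 servings → $6.70.
oats only: max(7.5/2.5, 301/47) = 6.404 servings → $3.52.
pasta + almonds with both tight: 3.201 servings and 1.927 servings → $4.17.
pasta + oats: intersection lies outside the first quadrant.
almonds + oats with both tight: 1.846 servings and 1.966 servings → $3.39.
The minimum over all feasible corners is $3.39.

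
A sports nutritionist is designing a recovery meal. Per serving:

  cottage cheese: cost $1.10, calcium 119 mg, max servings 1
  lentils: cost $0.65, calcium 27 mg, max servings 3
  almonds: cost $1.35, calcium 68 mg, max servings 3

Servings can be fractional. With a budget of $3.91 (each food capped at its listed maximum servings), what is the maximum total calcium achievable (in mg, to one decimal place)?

260.5 mg

Calcium per dollar: cottage cheese 108.2, almonds 50.37, lentils 41.54.
Take 1 serving of cottage cheese: spends $1.10, +119.0 mg calcium (running total 119.0 mg).
Take 2.081 servings of almonds: spends $2.81, +141.5 mg calcium (running total 260.5 mg).
Greedy by best ratio exhausts the cost allowance optimally: 260.5 mg.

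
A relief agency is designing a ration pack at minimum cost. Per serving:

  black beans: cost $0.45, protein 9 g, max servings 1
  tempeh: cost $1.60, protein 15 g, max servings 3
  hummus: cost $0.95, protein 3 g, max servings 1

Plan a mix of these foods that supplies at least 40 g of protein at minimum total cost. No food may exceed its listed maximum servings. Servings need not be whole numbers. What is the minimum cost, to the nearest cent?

Cost per g of protein: black beans $0.0500, tempeh $0.1067, hummus $0.3167.
Take 1 serving of black beans: +9.0 g protein for $0.45 (total $0.45, still need 31.0 g).
Take 2.067 servings of tempeh: +31.0 g protein for $3.31 (total $3.76, still need 0.0 g).
Greedy by cheapest-per-g is optimal for a single linear constraint, so the minimum cost is $3.76.

$3.76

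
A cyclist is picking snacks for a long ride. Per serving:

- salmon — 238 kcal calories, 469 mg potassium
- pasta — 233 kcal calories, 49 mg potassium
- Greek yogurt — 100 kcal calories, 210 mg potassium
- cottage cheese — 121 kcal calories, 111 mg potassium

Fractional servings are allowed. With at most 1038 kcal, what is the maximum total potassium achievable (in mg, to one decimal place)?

2179.8 mg

Potassium per kcal: Greek yogurt 2.1, salmon 1.971, cottage cheese 0.9174, pasta 0.2103.
With no serving limits, spend the whole calories allowance on Greek yogurt: 1038 kcal / 100 kcal × 210 mg = 2179.8 mg.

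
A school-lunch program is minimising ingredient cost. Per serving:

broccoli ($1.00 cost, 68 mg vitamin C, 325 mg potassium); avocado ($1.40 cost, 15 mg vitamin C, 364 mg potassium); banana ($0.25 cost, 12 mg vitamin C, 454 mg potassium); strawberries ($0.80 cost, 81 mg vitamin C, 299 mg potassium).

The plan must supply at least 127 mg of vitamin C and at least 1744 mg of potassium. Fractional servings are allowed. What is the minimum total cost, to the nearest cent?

Minimising a linear cost over {vitamin C ≥ 127, potassium ≥ 1744, servings ≥ 0} — the optimum is at a vertex, using one or two foods.
broccoli only: max(127/68, 1744/325) = 5.366 servings → $5.37.
avocado only: max(127/15, 1744/364) = 8.467 servings → $11.85.
banana only: max(127/12, 1744/454) = 10.58 servings → $2.65.
strawberries only: max(127/81, 1744/299) = 5.833 servings → $4.67.
broccoli + avocado with both tight: 1.01 servings and 3.89 servings → $6.46.
broccoli + banana with both tight: 1.362 servings and 2.867 servings → $2.08.
broccoli + strawberries: the both-tight solution has a negative serving — not a feasible corner.
avocado + banana: the both-tight solution has a negative serving — not a feasible corner.
avocado + strawberries with both tight: 4.132 servings and 0.8028 servings → $6.43.
banana + strawberries with both tight: 3.112 servings and 1.107 servings → $1.66.
Cheapest feasible corner: $1.66.

$1.66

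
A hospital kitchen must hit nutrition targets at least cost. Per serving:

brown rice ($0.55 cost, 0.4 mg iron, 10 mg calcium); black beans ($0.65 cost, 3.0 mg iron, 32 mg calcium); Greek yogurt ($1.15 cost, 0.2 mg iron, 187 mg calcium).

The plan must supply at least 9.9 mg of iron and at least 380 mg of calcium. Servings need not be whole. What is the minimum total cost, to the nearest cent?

Two binding constraints pin down two serving amounts, so the optimal mix uses at most two foods. The candidates are each food alone (scaled to the tighter of iron/calcium) and each pair with both constraints tight.
brown rice only: max(9.9/0.4, 380/10) = 38 servings → $20.90.
black beans only: max(9.9/3.0, 380/32) = 11.88 servings → $7.72.
Greek yogurt only: max(9.9/0.2, 380/187) = 49.5 servings → $56.92.
brown rice + black beans: the both-tight solution has a negative serving — not a feasible corner.
brown rice + Greek yogurt with both tight: 24.39 servings and 0.728 servings → $14.25.
black beans + Greek yogurt with both tight: 3.201 servings and 1.484 servings → $3.79.
Cheapest feasible corner: $3.79.

$3.79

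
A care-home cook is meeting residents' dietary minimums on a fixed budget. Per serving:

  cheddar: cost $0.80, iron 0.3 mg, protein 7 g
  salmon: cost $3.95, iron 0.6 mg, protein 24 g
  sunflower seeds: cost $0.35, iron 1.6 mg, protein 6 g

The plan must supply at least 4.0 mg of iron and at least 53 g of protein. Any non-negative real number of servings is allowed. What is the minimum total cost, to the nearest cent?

$3.09

cheddar only: max(4.0/0.3, 53/7) = 13.33 servings → $10.67.
salmon only: max(4.0/0.6, 53/24) = 6.667 servings → $26.33.
sunflower seeds only: max(4.0/1.6, 53/6) = 8.833 servings → $3.09.
cheddar + salmon: intersection lies outside the first quadrant.
cheddar + sunflower seeds with both tight: 6.468 servings and 1.287 servings → $5.62.
salmon + sunflower seeds with both tight: 1.747 servings and 1.845 servings → $7.55.
The minimum over all feasible corners is $3.09.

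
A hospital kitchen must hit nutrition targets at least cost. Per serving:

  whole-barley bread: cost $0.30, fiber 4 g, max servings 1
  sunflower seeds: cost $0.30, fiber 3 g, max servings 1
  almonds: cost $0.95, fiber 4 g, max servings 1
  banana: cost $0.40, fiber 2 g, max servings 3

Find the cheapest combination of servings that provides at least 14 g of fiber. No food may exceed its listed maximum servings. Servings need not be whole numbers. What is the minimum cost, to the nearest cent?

$2.04

Cost per g of fiber: whole-barley bread $0.0750, sunflower seeds $0.1000, banana $0.2000, almonds $0.2375.
Take 1 serving of whole-barley bread: +4.0 g fiber for $0.30 (total $0.30, still need 10.0 g).
Take 1 serving of sunflower seeds: +3.0 g fiber for $0.30 (total $0.60, still need 7.0 g).
Take 3 servings of banana: +6.0 g fiber for $1.20 (total $1.80, still need 1.0 g).
Take 0.25 servings of almonds: +1.0 g fiber for $0.24 (total $2.04, still need 0.0 g).
Filling from the cheapest source first is optimal under one linear minimum: $2.04.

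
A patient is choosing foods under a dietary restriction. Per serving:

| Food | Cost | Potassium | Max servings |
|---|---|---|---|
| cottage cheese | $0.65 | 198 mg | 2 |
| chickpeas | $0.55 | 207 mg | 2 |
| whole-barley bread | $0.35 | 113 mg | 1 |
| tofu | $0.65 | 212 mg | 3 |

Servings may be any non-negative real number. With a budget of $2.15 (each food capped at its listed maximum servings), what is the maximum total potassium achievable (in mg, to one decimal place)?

Potassium per dollar: chickpeas 376.4, tofu 326.2, whole-barley bread 322.9, cottage cheese 304.6.
Take 2 servings of chickpeas: spends $1.10, +414.0 mg potassium (running total 414.0 mg).
Take 1.615 servings of tofu: spends $1.05, +342.5 mg potassium (running total 756.5 mg).
Greedy by best ratio exhausts the cost allowance optimally: 756.5 mg.

756.5 mg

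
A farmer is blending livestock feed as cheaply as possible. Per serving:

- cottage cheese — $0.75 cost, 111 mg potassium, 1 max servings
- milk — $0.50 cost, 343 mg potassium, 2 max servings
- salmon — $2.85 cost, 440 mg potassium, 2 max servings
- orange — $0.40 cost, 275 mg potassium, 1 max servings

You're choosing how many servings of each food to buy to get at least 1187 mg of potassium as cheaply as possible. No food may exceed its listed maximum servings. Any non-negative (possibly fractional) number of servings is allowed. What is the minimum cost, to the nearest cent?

Cost per mg of potassium: orange $0.0015, milk $0.0015, salmon $0.0065, cottage cheese $0.0068.
Take 1 serving of orange: +275.0 mg potassium for $0.40 (total $0.40, still need 912.0 mg).
Take 2 servings of milk: +686.0 mg potassium for $1.00 (total $1.40, still need 226.0 mg).
Take 0.5136 servings of salmon: +226.0 mg potassium for $1.46 (total $2.86, still need 0.0 mg).
Greedy by cheapest-per-mg is optimal for a single linear constraint, so the minimum cost is $2.86.

$2.86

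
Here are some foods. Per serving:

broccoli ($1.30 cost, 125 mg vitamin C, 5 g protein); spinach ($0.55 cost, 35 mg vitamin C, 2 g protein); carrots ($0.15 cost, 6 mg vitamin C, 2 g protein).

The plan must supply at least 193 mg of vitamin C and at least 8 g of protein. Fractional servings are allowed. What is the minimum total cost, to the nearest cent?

broccoli only: max(193/125, 8/5) = 1.6 servings → $2.08.
spinach only: max(193/35, 8/2) = 5.514 servings → $3.03.
carrots only: max(193/6, 8/2) = 32.17 servings → $4.83.
broccoli + spinach with both tight: 1.413 servings and 0.4667 servings → $2.09.
broccoli + carrots with both tight: 1.536 servings and 0.1591 servings → $2.02.
spinach + carrots with both targets exact would need a negative amount; discard.
Cheapest feasible corner: $2.02.

$2.02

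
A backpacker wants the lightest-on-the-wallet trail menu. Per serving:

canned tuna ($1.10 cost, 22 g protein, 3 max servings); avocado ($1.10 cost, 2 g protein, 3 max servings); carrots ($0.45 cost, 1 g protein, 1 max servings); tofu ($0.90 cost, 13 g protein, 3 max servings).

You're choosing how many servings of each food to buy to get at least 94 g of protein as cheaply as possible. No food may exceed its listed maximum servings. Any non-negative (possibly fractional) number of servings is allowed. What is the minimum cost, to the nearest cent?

Cost per g of protein: canned tuna $0.0500, tofu $0.0692, carrots $0.4500, avocado $0.5500.
Take 3 servings of canned tuna: +66.0 g protein for $3.30 (total $3.30, still need 28.0 g).
Take 2.154 servings of tofu: +28.0 g protein for $1.94 (total $5.24, still need 0.0 g).
Filling from the cheapest source first is optimal under one linear minimum: $5.24.

$5.24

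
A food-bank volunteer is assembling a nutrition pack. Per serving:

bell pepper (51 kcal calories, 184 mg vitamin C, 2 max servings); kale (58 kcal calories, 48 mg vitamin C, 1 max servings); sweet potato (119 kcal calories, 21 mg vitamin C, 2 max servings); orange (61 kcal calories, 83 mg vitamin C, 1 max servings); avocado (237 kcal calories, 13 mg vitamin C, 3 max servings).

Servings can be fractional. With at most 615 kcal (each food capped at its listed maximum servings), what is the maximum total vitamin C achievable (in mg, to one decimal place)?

Vitamin C per kcal: bell pepper 3.608, orange 1.361, kale 0.8276, sweet potato 0.1765, avocado 0.05485.
Take 2 servings of bell pepper: uses 102 kcal, +368.0 mg vitamin C (running total 368.0 mg).
Take 1 serving of orange: uses 61 kcal, +83.0 mg vitamin C (running total 451.0 mg).
Take 1 serving of kale: uses 58 kcal, +48.0 mg vitamin C (running total 499.0 mg).
Take 2 servings of sweet potato: uses 238 kcal, +42.0 mg vitamin C (running total 541.0 mg).
Take 0.6582 servings of avocado: uses 156 kcal, +8.6 mg vitamin C (running total 549.6 mg).
Greedy by best ratio exhausts the calories allowance optimally: 549.6 mg.

549.6 mg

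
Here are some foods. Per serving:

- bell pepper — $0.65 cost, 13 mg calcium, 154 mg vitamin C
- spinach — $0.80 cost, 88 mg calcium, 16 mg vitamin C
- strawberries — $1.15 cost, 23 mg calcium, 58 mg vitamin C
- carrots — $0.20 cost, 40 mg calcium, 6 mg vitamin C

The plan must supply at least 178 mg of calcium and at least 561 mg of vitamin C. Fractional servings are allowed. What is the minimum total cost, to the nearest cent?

$2.95

Check every corner: each single food scaled to meet both minima, and each pair solved so both constraints bind.
bell pepper only: max(178/13, 561/154) = 13.69 servings → $8.90.
spinach only: max(178/88, 561/16) = 35.06 servings → $28.05.
strawberries only: max(178/23, 561/58) = 9.672 servings → $11.12.
carrots only: max(178/40, 561/6) = 93.5 servings → $18.70.
bell pepper + spinach with both tight: 3.486 servings and 1.508 servings → $3.47.
bell pepper + strawberries with both tight: 0.925 servings and 7.216 servings → $8.90.
bell pepper + carrots with both tight: 3.514 servings and 3.308 servings → $2.95.
spinach + strawberries: intersection lies outside the first quadrant.
spinach + carrots with both targets exact would need a negative amount; discard.
strawberries + carrots: the both-tight solution has a negative serving — not a feasible corner.
So the least-cost plan costs $2.95.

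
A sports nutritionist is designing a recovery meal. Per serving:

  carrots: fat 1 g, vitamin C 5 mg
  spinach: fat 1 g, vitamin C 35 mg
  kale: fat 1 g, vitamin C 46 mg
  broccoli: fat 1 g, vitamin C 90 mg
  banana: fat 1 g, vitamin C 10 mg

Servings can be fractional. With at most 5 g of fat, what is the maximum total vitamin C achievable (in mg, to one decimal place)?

Vitamin C per g fat: broccoli 90, kale 46, spinach 35, banana 10, carrots 5.
With no serving limits, spend the whole fat allowance on broccoli: 5 g / 1 g × 90 mg = 450.0 mg.

450.0 mg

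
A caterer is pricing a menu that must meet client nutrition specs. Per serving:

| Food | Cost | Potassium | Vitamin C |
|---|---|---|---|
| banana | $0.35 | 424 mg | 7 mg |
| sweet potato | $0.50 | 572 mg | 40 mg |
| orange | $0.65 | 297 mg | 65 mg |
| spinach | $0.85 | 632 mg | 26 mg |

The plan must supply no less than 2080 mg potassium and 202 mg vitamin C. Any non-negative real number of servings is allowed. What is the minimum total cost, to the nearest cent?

$2.32

Compare the cost at each extreme point of the feasible region.
banana only: max(2080/424, 202/7) = 28.86 servings → $10.10.
sweet potato only: max(2080/572, 202/40) = 5.05 servings → $2.52.
orange only: max(2080/297, 202/65) = 7.003 servings → $4.55.
spinach only: max(2080/632, 202/26) = 7.769 servings → $6.60.
banana + sweet potato with both targets exact would need a negative amount; discard.
banana + orange with both tight: 2.951 servings and 2.79 servings → $2.85.
banana + spinach: intersection lies outside the first quadrant.
sweet potato + orange with both tight: 2.973 servings and 1.278 servings → $2.32.
sweet potato + spinach: intersection lies outside the first quadrant.
orange + spinach with both tight: 2.206 servings and 2.255 servings → $3.35.
The minimum over all feasible corners is $2.32.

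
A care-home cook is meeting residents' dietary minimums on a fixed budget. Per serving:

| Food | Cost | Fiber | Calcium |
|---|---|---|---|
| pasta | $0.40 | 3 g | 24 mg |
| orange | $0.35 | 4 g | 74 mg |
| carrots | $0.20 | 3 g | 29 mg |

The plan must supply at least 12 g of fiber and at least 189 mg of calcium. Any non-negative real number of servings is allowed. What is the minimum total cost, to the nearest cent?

For a min-cost LP with two ≥-constraints, a basic feasible solution has at most two positive variables.
pasta only: max(12/3, 189/24) = 7.875 servings → $3.15.
orange only: max(12/4, 189/74) = 3 servings → $1.05.
carrots only: max(12/3, 189/29) = 6.517 servings → $1.30.
pasta + orange with both tight: 1.048 servings and 2.214 servings → $1.19.
pasta + carrots with both targets exact would need a negative amount; discard.
orange + carrots with both tight: 2.066 servings and 1.245 servings → $0.97.
The minimum over all feasible corners is $0.97.

$0.97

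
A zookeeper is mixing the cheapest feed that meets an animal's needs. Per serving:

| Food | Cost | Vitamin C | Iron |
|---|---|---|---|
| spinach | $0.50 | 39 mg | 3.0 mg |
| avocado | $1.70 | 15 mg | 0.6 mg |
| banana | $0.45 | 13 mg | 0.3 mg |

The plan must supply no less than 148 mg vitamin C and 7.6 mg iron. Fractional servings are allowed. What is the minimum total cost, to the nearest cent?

$1.90

The cheapest plan sits at a corner of the feasible region — with two constraints it uses at most two foods.
spinach only: max(148/39, 7.6/3.0) = 3.795 servings → $1.90.
avocado only: max(148/15, 7.6/0.6) = 12.67 servings → $21.53.
banana only: max(148/13, 7.6/0.3) = 25.33 servings → $11.40.
spinach + avocado with both tight: 1.167 servings and 6.833 servings → $12.20.
spinach + banana with both tight: 1.993 servings and 5.407 servings → $3.43.
avocado + banana: the both-tight solution has a negative serving — not a feasible corner.
Cheapest feasible corner: $1.90.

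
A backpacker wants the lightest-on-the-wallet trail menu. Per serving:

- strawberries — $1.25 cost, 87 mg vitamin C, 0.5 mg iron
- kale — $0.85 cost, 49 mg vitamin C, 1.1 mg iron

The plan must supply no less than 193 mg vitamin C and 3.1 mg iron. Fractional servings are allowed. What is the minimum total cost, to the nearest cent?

strawberries only: max(193/87, 3.1/0.5) = 6.2 servings → $7.75.
kale only: max(193/49, 3.1/1.1) = 3.939 servings → $3.35.
strawberries + kale with both tight: 0.8483 servings and 2.433 servings → $3.13.
Cheapest feasible corner: $3.13.

$3.13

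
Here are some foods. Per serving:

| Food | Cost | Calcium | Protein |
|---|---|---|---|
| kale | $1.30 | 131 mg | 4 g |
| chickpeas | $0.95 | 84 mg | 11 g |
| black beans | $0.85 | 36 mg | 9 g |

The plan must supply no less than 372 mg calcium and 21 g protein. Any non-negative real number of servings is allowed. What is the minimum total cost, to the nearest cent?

Check every corner: each single food scaled to meet both minima, and each pair solved so both constraints bind.
kale only: max(372/131, 21/4) = 5.25 servings → $6.83.
chickpeas only: max(372/84, 21/11) = 4.429 servings → $4.21.
black beans only: max(372/36, 21/9) = 10.33 servings → $8.78.
kale + chickpeas with both tight: 2.107 servings and 1.143 servings → $3.82.
kale + black beans with both tight: 2.504 servings and 1.22 servings → $4.29.
chickpeas + black beans with both targets exact would need a negative amount; discard.
Cheapest feasible corner: $3.82.

$3.82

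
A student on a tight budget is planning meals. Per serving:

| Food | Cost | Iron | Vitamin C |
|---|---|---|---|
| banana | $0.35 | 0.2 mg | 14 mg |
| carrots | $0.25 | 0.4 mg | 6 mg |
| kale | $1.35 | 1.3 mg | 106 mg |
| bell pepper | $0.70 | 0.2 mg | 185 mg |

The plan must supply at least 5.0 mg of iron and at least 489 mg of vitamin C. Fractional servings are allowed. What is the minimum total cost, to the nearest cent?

Compare the cost at each extreme point of the feasible region.
banana only: max(5.0/0.2, 489/14) = 34.93 servings → $12.22.
carrots only: max(5.0/0.4, 489/6) = 81.5 servings → $20.38.
kale only: max(5.0/1.3, 489/106) = 4.613 servings → $6.23.
bell pepper only: max(5.0/0.2, 489/185) = 25 servings → $17.50.
banana + carrots: intersection lies outside the first quadrant.
banana + kale: the both-tight solution has a negative serving — not a feasible corner.
banana + bell pepper with both tight: 24.19 servings and 0.8129 servings → $9.03.
carrots + kale: the both-tight solution has a negative serving — not a feasible corner.
carrots + bell pepper with both tight: 11.36 servings and 2.275 servings → $4.43.
kale + bell pepper with both tight: 3.772 servings and 0.482 servings → $5.43.
Cheapest feasible corner: $4.43.

$4.43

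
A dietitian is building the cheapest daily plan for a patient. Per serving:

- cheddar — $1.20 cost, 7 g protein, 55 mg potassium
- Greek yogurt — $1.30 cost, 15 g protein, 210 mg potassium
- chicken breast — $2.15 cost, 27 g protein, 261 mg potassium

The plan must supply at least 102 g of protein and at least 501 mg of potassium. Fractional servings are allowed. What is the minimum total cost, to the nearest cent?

$8.12

Two binding constraints pin down two serving amounts, so the optimal mix uses at most two foods. The candidates are each food alone (scaled to the tighter of protein/potassium) and each pair with both constraints tight.
cheddar only: max(102/7, 501/55) = 14.57 servings → $17.49.
Greek yogurt only: max(102/15, 501/210) = 6.8 servings → $8.84.
chicken breast only: max(102/27, 501/261) = 3.778 servings → $8.12.
cheddar + Greek yogurt with both targets exact would need a negative amount; discard.
cheddar + chicken breast with both targets exact would need a negative amount; discard.
Greek yogurt + chicken breast: intersection lies outside the first quadrant.
So the least-cost plan costs $8.12.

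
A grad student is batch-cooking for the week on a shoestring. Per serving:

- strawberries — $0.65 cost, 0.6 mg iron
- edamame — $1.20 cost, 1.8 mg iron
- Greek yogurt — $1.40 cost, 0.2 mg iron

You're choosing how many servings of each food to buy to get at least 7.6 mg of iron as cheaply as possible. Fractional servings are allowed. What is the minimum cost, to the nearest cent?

$5.07

Cost per mg of iron: edamame $0.6667, strawberries $1.0833, Greek yogurt $7.0000.
With no serving limits, use only edamame: 7.6 mg / 1.8 mg = 4.222 servings × $1.20 = $5.07.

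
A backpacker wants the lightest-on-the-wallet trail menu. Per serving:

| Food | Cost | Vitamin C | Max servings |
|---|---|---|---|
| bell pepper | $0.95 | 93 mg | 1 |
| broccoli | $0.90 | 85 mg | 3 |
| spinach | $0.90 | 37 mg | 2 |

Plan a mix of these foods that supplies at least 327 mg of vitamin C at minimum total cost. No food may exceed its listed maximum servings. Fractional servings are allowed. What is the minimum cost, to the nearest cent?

Cost per mg of vitamin C: bell pepper $0.0102, broccoli $0.0106, spinach $0.0243.
Take 1 serving of bell pepper: +93.0 mg vitamin C for $0.95 (total $0.95, still need 234.0 mg).
Take 2.753 servings of broccoli: +234.0 mg vitamin C for $2.48 (total $3.43, still need 0.0 mg).
Filling from the cheapest source first is optimal under one linear minimum: $3.43.

$3.43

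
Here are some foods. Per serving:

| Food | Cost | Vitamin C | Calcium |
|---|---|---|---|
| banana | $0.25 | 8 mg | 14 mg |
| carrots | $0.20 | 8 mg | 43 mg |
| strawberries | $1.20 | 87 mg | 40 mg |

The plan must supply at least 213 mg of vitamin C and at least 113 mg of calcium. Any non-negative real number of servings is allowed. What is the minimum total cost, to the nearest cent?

Minimising a linear cost over {vitamin C ≥ 213, calcium ≥ 113, servings ≥ 0} — the optimum is at a vertex, using one or two foods.
banana only: max(213/8, 113/14) = 26.62 servings → $6.66.
carrots only: max(213/8, 113/43) = 26.62 servings → $5.33.
strawberries only: max(213/87, 113/40) = 2.825 servings → $3.39.
banana + carrots: the both-tight solution has a negative serving — not a feasible corner.
banana + strawberries with both tight: 1.46 servings and 2.314 servings → $3.14.
carrots + strawberries with both tight: 0.3832 servings and 2.413 servings → $2.97.
So the least-cost plan costs $2.97.

$2.97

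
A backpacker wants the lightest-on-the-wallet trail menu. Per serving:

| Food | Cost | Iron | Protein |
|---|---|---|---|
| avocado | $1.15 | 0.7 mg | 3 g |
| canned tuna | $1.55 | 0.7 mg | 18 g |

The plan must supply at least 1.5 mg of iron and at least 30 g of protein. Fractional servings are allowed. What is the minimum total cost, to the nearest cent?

For a min-cost LP with two ≥-constraints, a basic feasible solution has at most two positive variables.
avocado only: max(1.5/0.7, 30/3) = 10 servings → $11.50.
canned tuna only: max(1.5/0.7, 30/18) = 2.143 servings → $3.32.
avocado + canned tuna with both tight: 0.5714 servings and 1.571 servings → $3.09.
Cheapest feasible corner: $3.09.

$3.09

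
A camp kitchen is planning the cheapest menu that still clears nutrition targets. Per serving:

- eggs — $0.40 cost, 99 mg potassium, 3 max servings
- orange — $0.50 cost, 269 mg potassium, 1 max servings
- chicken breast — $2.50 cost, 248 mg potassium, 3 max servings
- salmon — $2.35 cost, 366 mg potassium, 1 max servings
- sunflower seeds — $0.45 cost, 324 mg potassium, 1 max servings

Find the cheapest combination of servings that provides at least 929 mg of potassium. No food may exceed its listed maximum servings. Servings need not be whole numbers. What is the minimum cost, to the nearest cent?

$2.40

Cost per mg of potassium: sunflower seeds $0.0014, orange $0.0019, eggs $0.0040, salmon $0.0064, chicken breast $0.0101.
Take 1 serving of sunflower seeds: +324.0 mg potassium for $0.45 (total $0.45, still need 605.0 mg).
Take 1 serving of orange: +269.0 mg potassium for $0.50 (total $0.95, still need 336.0 mg).
Take 3 servings of eggs: +297.0 mg potassium for $1.20 (total $2.15, still need 39.0 mg).
Take 0.1066 servings of salmon: +39.0 mg potassium for $0.25 (total $2.40, still need 0.0 mg).
Greedy by cheapest-per-mg is optimal for a single linear constraint, so the minimum cost is $2.40.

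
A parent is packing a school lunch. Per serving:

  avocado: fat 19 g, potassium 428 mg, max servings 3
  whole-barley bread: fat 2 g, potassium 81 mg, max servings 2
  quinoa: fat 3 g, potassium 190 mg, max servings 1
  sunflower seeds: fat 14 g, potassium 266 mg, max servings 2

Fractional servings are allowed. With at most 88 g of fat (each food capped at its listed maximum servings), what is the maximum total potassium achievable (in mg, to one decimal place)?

Potassium per g fat: quinoa 63.33, whole-barley bread 40.5, avocado 22.53, sunflower seeds 19.
Take 1 serving of quinoa: uses 3 g fat, +190.0 mg potassium (running total 190.0 mg).
Take 2 servings of whole-barley bread: uses 4 g fat, +162.0 mg potassium (running total 352.0 mg).
Take 3 servings of avocado: uses 57 g fat, +1284.0 mg potassium (running total 1636.0 mg).
Take 1.714 servings of sunflower seeds: uses 24 g fat, +456.0 mg potassium (running total 2092.0 mg).
Filling greedily by potassium-per-g fat is optimal for one linear limit, giving 2092.0 mg.

2092.0 mg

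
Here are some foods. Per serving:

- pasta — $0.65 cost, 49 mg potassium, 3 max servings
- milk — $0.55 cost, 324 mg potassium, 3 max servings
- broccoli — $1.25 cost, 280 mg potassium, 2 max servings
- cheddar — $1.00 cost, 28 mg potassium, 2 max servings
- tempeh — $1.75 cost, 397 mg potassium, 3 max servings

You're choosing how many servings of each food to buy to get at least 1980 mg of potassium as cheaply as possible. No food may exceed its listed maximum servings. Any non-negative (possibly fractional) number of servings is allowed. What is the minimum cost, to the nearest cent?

$6.09

Cost per mg of potassium: milk $0.0017, tempeh $0.0044, broccoli $0.0045, pasta $0.0133, cheddar $0.0357.
Take 3 servings of milk: +972.0 mg potassium for $1.65 (total $1.65, still need 1008.0 mg).
Take 2.539 servings of tempeh: +1008.0 mg potassium for $4.44 (total $6.09, still need 0.0 mg).
Greedy by cheapest-per-mg is optimal for a single linear constraint, so the minimum cost is $6.09.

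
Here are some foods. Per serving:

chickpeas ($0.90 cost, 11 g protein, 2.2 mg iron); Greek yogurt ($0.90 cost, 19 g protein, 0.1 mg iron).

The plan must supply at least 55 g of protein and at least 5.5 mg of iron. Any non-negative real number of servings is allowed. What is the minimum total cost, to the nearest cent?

$3.53

Check every corner: each single food scaled to meet both minima, and each pair solved so both constraints bind.
chickpeas only: max(55/11, 5.5/2.2) = 5 servings → $4.50.
Greek yogurt only: max(55/19, 5.5/0.1) = 55 servings → $49.50.
chickpeas + Greek yogurt with both tight: 2.432 servings and 1.486 servings → $3.53.
Cheapest feasible corner: $3.53.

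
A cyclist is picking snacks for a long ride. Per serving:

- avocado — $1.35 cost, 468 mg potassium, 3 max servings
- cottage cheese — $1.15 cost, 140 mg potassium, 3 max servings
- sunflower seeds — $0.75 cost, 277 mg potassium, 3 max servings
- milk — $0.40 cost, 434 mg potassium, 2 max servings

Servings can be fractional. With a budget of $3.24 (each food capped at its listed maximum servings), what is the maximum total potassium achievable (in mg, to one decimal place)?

1764.9 mg

Potassium per dollar: milk 1085, sunflower seeds 369.3, avocado 346.7, cottage cheese 121.7.
Take 2 servings of milk: spends $0.80, +868.0 mg potassium (running total 868.0 mg).
Take 3 servings of sunflower seeds: spends $2.25, +831.0 mg potassium (running total 1699.0 mg).
Take 0.1407 servings of avocado: spends $0.19, +65.9 mg potassium (running total 1764.9 mg).
Filling greedily by potassium-per-dollar is optimal for one linear limit, giving 1764.9 mg.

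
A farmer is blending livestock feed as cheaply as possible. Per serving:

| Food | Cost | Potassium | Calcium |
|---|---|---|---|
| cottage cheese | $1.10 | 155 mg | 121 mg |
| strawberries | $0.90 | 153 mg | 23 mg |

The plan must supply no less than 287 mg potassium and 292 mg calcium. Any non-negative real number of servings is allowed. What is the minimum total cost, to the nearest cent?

At the optimum either one food covers both requirements or two foods hit both targets exactly; no other combination can be cheaper.
cottage cheese only: max(287/155, 292/121) = 2.413 servings → $2.65.
strawberries only: max(287/153, 292/23) = 12.7 servings → $11.43.
cottage cheese + strawberries: intersection lies outside the first quadrant.
Cheapest feasible corner: $2.65.

$2.65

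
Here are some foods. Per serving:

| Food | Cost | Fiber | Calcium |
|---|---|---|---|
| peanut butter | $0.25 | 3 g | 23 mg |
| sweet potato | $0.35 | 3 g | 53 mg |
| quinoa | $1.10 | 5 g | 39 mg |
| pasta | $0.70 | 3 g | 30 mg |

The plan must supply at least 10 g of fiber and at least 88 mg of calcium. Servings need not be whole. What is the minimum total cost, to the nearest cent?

$0.87

At the optimum either one food covers both requirements or two foods hit both targets exactly; no other combination can be cheaper.
peanut butter only: max(10/3, 88/23) = 3.826 servings → $0.96.
sweet potato only: max(10/3, 88/53) = 3.333 servings → $1.17.
quinoa only: max(10/5, 88/39) = 2.256 servings → $2.48.
pasta only: max(10/3, 88/30) = 3.333 servings → $2.33.
peanut butter + sweet potato with both tight: 2.956 servings and 0.3778 servings → $0.87.
peanut butter + quinoa with both targets exact would need a negative amount; discard.
peanut butter + pasta with both tight: 1.714 servings and 1.619 servings → $1.56.
sweet potato + quinoa with both tight: 0.3378 servings and 1.797 servings → $2.10.
sweet potato + pasta: intersection lies outside the first quadrant.
quinoa + pasta with both tight: 1.091 servings and 1.515 servings → $2.26.
Cheapest feasible corner: $0.87.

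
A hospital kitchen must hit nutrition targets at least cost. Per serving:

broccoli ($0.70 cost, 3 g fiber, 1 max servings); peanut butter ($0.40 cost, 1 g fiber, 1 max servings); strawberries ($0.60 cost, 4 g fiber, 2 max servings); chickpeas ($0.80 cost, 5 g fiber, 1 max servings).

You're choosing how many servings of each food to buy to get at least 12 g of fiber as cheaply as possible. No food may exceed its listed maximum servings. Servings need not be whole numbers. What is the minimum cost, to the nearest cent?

$1.84

Cost per g of fiber: strawberries $0.1500, chickpeas $0.1600, broccoli $0.2333, peanut butter $0.4000.
Take 2 servings of strawberries: +8.0 g fiber for $1.20 (total $1.20, still need 4.0 g).
Take 0.8 servings of chickpeas: +4.0 g fiber for $0.64 (total $1.84, still need 0.0 g).
Filling from the cheapest source first is optimal under one linear minimum: $1.84.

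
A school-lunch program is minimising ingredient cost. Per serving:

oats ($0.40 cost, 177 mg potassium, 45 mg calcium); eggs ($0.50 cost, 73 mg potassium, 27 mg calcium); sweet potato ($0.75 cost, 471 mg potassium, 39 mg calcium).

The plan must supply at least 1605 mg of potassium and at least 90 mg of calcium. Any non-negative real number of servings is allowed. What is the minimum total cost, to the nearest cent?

$2.56

Two binding constraints pin down two serving amounts, so the optimal mix uses at most two foods. The candidates are each food alone (scaled to the tighter of potassium/calcium) and each pair with both constraints tight.
oats only: max(1605/177, 90/45) = 9.068 servings → $3.63.
eggs only: max(1605/73, 90/27) = 21.99 servings → $10.99.
sweet potato only: max(1605/471, 90/39) = 3.408 servings → $2.56.
oats + eggs: the both-tight solution has a negative serving — not a feasible corner.
oats + sweet potato: the both-tight solution has a negative serving — not a feasible corner.
eggs + sweet potato: the both-tight solution has a negative serving — not a feasible corner.
Cheapest feasible corner: $2.56.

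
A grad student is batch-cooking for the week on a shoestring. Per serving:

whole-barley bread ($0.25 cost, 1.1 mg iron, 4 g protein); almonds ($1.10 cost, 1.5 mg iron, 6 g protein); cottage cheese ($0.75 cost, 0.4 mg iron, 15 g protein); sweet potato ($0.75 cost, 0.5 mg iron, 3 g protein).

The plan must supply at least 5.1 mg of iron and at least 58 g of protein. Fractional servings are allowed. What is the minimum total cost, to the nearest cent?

$3.08

whole-barley bread only: max(5.1/1.1, 58/4) = 14.5 servings → $3.62.
almonds only: max(5.1/1.5, 58/6) = 9.667 servings → $10.63.
cottage cheese only: max(5.1/0.4, 58/15) = 12.75 servings → $9.56.
sweet potato only: max(5.1/0.5, 58/3) = 19.33 servings → $14.50.
whole-barley bread + almonds: the both-tight solution has a negative serving — not a feasible corner.
whole-barley bread + cottage cheese with both tight: 3.577 servings and 2.913 servings → $3.08.
whole-barley bread + sweet potato: the both-tight solution has a negative serving — not a feasible corner.
almonds + cottage cheese with both tight: 2.652 servings and 2.806 servings → $5.02.
almonds + sweet potato: the both-tight solution has a negative serving — not a feasible corner.
cottage cheese + sweet potato with both tight: 2.175 servings and 8.46 servings → $7.98.
The minimum over all feasible corners is $3.08.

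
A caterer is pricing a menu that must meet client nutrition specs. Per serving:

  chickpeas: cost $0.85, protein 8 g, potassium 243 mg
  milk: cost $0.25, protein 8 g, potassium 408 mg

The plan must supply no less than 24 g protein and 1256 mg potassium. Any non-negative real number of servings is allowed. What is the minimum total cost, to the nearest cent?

The cheapest plan sits at a corner of the feasible region — with two constraints it uses at most two foods.
chickpeas only: max(24/8, 1256/243) = 5.169 servings → $4.39.
milk only: max(24/8, 1256/408) = 3.078 servings → $0.77.
chickpeas + milk: the both-tight solution has a negative serving — not a feasible corner.
Cheapest feasible corner: $0.77.

$0.77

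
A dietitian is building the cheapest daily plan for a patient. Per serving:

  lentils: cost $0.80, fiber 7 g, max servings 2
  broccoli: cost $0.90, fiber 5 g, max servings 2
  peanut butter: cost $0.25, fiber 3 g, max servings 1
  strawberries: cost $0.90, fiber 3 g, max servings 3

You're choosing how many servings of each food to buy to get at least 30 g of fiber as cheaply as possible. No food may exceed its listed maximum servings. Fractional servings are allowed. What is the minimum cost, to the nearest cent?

$4.55

Cost per g of fiber: peanut butter $0.0833, lentils $0.1143, broccoli $0.1800, strawberries $0.3000.
Take 1 serving of peanut butter: +3.0 g fiber for $0.25 (total $0.25, still need 27.0 g).
Take 2 servings of lentils: +14.0 g fiber for $1.60 (total $1.85, still need 13.0 g).
Take 2 servings of broccoli: +10.0 g fiber for $1.80 (total $3.65, still need 3.0 g).
Take 1 serving of strawberries: +3.0 g fiber for $0.90 (total $4.55, still need 0.0 g).
Filling from the cheapest source first is optimal under one linear minimum: $4.55.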